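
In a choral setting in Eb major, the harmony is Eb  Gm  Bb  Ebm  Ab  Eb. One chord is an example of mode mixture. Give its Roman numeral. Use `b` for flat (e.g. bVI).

Eb major has the diatonic set Eb, Fm, Gm, Ab, Bb, Cm, Ddim. Eb, Gm, Bb and Ab are all diatonic. But Ebm (Eb–Gb–Bb) is foreign: the diatonic I on degree 1 is Eb, whereas Ebm comes from Eb minor. It is labeled i.

i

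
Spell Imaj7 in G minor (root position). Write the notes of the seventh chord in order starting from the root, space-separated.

G B D F#

The root, G, is scale degree 1 — the same note in G minor and G major; only the chord quality changes. Stacking thirds in G major on G gives G–B–D–F#.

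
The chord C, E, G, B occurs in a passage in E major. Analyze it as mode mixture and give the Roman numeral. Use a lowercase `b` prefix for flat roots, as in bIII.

In E major scale degree 6 is C#; C is its lowered form, from E minor. C–E–G–B is a major-seventh chord — the form found in E minor, not the diatonic vi (C#m). Borrowed into E major it is written bVImaj7.

bVImaj7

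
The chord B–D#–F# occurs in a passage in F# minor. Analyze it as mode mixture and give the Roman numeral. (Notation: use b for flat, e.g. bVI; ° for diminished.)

The root B is the diatonic 4th degree of F# minor; the borrowing shows in the chord quality. B–D#–F# is a major chord — the form found in F# major, not the diatonic iv (Bm). Borrowed into F# minor it is written IV.

IV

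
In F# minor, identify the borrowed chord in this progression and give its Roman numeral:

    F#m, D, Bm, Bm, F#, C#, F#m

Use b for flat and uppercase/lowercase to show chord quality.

F# minor has the diatonic set F#m, G#dim, A, Bm, C#, D, E (with V from harmonic minor). F#m, D, Bm and C# are all diatonic. F# (F#–A#–C#) doesn't fit — on degree 1 F# minor would have F#m (i). F# is the degree-1 chord of F# major, so it is the borrowed I.

I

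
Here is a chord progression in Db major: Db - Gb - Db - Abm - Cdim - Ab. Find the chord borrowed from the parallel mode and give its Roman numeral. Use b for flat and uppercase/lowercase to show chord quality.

Db major has the diatonic set Db, Ebm, Fm, Gb, Ab, Bbm, Cdim. Db, Gb, Cdim and Ab all belong to that set. But Abm (Ab–Cb–Eb) is foreign: the diatonic V on degree 5 is Ab, whereas Abm comes from Db minor. It is labeled v.

v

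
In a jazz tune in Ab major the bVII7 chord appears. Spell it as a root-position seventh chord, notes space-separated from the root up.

Gb Bb Db Fb

Scale degree 7 in Ab major is G. bVII7 uses the lowered form, Gb, taken from Ab minor. Stacking thirds in Ab minor on Gb gives Gb–Bb–Db–Fb.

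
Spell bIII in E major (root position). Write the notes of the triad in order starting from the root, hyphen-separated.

G-B-D

bIII is built on the lowered scale degree 3. In E major degree 3 is G#; lowered it becomes G. In E minor the chord on G is G–B–D.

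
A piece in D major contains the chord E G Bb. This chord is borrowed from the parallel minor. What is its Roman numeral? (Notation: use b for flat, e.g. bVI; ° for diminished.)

The root E is the diatonic 2nd degree of D major; the borrowing shows in the chord quality. E–G–Bb is a diminished chord — the form found in D minor, not the diatonic ii (Em). Borrowed into D major it is written ii°.

ii°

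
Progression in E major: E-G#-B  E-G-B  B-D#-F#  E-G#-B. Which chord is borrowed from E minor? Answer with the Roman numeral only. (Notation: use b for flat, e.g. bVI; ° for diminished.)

i

In E major the diatonic chords are E, F#m, G#m, A, B, C#m, D#dim. E–G#–B = E and B–D#–F# = B are both diatonic. E–G–B doesn't fit — on degree 1 E major would have E (I). Em is the degree-1 chord of E minor, so it is the borrowed i.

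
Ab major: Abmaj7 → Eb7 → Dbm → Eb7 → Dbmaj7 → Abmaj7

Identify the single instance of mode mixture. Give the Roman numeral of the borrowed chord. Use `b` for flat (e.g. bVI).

iv

The diatonic triads in Ab major are Ab, Bbm, Cm, Db, Eb, Fm, Gdim. Of the given chords, Abmaj7, Eb7 and Dbmaj7 are diatonic. But Dbm (Db–Fb–Ab) is foreign: the diatonic IV on degree 4 is Db, whereas Dbm comes from Ab minor. It is labeled iv.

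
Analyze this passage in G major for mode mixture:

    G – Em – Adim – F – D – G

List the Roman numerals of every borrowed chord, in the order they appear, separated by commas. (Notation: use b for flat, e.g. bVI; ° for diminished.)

The diatonic triads in G major are G, Am, Bm, C, D, Em, F#dim. Of the given chords, G, Em and D are diatonic. Adim (A–C–Eb) doesn't fit — on degree 2 G major would have Am (ii). Adim is the degree-2 chord of G minor, so it is the borrowed ii°. But F (F–A–C) is foreign: the diatonic vii° on degree 7 is F#dim, whereas F comes from G minor. It is labeled bVII.

ii°, bVII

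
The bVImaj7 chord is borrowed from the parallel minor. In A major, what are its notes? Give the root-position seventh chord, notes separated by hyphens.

bVImaj7 is built on the lowered scale degree 6. In A major degree 6 is F#; lowered it becomes F. Building the major-seventh chord from the parallel minor on F: F–A–C–E.

F-A-C-E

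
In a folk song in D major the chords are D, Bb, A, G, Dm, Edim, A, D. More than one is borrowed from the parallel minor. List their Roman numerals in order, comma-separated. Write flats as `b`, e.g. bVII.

bVI, i, ii°

In D major the diatonic chords are D, Em, F#m, G, A, Bm, C#dim. D, A and G are all diatonic. Bb (Bb–D–F) is not: scale degree 6 in D major carries Bm (vi). In D minor the chord on that degree is Bb, so here it functions as bVI, borrowed from the parallel minor. But Dm (D–F–A) is foreign: the diatonic I on degree 1 is D, whereas Dm comes from D minor. It is labeled i. But Edim (E–G–Bb) is foreign: the diatonic ii on degree 2 is Em, whereas Edim comes from D minor. It is labeled ii°.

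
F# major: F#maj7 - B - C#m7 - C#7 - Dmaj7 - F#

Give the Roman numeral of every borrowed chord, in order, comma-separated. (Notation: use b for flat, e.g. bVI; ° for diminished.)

v7, bVImaj7

In F# major the diatonic chords are F#, G#m, A#m, B, C#, D#m, E#dim. Of the given chords, F#maj7, B, C#7 and F# are diatonic. But C#m7 (C#–E–G#–B) is foreign: the diatonic V on degree 5 is C#, whereas C#m7 comes from F# minor. It is labeled v7. But Dmaj7 (D–F#–A–C#) is foreign: the diatonic vi on degree 6 is D#m, whereas Dmaj7 comes from F# minor. It is labeled bVImaj7.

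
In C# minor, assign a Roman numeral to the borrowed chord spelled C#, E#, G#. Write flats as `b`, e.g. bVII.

I

C# is scale degree 1 in C# minor. C#–E#–G# is a major chord — the form found in C# major, not the diatonic i (C#m). Borrowed into C# minor it is written I.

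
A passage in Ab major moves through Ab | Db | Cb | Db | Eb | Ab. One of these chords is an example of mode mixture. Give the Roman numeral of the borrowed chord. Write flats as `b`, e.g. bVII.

In Ab major the diatonic chords are Ab, Bbm, Cm, Db, Eb, Fm, Gdim. Ab, Db and Eb all belong to that set. But Cb (Cb–Eb–Gb) is foreign: the diatonic iii on degree 3 is Cm, whereas Cb comes from Ab minor. It is labeled bIII.

bIII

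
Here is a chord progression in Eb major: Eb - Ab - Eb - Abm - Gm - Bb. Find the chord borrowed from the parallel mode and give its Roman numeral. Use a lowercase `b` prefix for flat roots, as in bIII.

iv

The diatonic triads in Eb major are Eb, Fm, Gm, Ab, Bb, Cm, Ddim. Eb, Ab, Gm and Bb are all diatonic. But Abm (Ab–Cb–Eb) is foreign: the diatonic IV on degree 4 is Ab, whereas Abm comes from Eb minor. It is labeled iv.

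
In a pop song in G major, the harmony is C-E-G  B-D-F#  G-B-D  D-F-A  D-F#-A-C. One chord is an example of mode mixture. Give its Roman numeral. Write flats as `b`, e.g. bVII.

The diatonic triads in G major are G, Am, Bm, C, D, Em, F#dim. Of the given chords, C–E–G = C, B–D–F# = Bm, G–B–D = G and D–F#–A–C = D7 are diatonic. But D–F–A is foreign: the diatonic V on degree 5 is D, whereas Dm comes from G minor. It is labeled v.

v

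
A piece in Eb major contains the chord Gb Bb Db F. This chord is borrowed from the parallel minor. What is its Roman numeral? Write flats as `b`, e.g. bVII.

bIIImaj7

The root Gb is the lowered 3rd scale degree — diatonically Eb major has G there. Diatonically Eb major has Gm (iii) on that degree; Gb–Bb–Db–F is instead the major-seventh chord native to Eb minor, so it takes the label bIIImaj7.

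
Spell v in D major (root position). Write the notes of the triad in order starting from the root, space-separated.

v is built on scale degree 5, which is A in both D major and its parallel. In D minor the chord on A is A–C–E.

A C E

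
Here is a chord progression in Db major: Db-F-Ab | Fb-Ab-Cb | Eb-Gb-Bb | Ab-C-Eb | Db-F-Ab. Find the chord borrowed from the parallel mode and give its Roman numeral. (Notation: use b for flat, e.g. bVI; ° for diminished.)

bIII

Db major has the diatonic set Db, Ebm, Fm, Gb, Ab, Bbm, Cdim. Of the given chords, Db–F–Ab = Db, Eb–Gb–Bb = Ebm and Ab–C–Eb = Ab are diatonic. But Fb–Ab–Cb is foreign: the diatonic iii on degree 3 is Fm, whereas Fb comes from Db minor. It is labeled bIII.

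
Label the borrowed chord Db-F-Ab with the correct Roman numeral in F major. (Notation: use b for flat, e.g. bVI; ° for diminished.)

In F major scale degree 6 is D; Db is its lowered form, from F minor. Diatonically F major has Dm (vi) on that degree; Db–F–Ab is instead the major chord native to F minor, so it takes the label bVI.

bVI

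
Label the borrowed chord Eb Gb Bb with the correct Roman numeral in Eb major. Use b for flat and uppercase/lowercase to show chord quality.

i

The root Eb is the diatonic 1st degree of Eb major; the borrowing shows in the chord quality. Diatonically Eb major has Eb (I) on that degree; Eb–Gb–Bb is instead the minor chord native to Eb minor, so it takes the label i.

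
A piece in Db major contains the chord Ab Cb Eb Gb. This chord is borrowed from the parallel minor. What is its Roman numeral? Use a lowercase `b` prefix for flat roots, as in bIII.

v7

The root Ab is the diatonic 5th degree of Db major; the borrowing shows in the chord quality. Diatonically Db major has Ab (V) on that degree; Ab–Cb–Eb–Gb is instead the minor-seventh chord native to Db minor, so it takes the label v7.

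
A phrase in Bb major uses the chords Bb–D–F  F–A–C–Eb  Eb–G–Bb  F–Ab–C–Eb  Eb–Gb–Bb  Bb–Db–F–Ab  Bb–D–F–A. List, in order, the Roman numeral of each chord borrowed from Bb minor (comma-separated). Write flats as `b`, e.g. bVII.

v7, iv, i7

In Bb major the diatonic chords are Bb, Cm, Dm, Eb, F, Gm, Adim. Bb–D–F = Bb, F–A–C–Eb = F7, Eb–G–Bb = Eb and Bb–D–F–A = Bbmaj7 are all diatonic. F–Ab–C–Eb doesn't fit — on degree 5 Bb major would have F (V). Fm7 is the degree-5 chord of Bb minor, so it is the borrowed v7. Eb–Gb–Bb doesn't fit — on degree 4 Bb major would have Eb (IV). Ebm is the degree-4 chord of Bb minor, so it is the borrowed iv. Bb–Db–F–Ab doesn't fit — on degree 1 Bb major would have Bb (I). Bbm7 is the degree-1 chord of Bb minor, so it is the borrowed i7.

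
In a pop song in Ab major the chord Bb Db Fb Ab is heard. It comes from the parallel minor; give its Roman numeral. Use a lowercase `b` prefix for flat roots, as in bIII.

The root Bb is the diatonic 2nd degree of Ab major; the borrowing shows in the chord quality. Bb–Db–Fb–Ab is a half-diminished-seventh chord — the form found in Ab minor, not the diatonic ii (Bbm). Borrowed into Ab major it is written iiø7.

iiø7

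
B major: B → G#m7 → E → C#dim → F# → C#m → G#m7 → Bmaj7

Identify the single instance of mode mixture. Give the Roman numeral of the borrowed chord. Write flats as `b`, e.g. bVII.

ii°

In B major the diatonic chords are B, C#m, D#m, E, F#, G#m, A#dim. B, G#m7, E, F#, C#m and Bmaj7 all belong to that set. C#dim (C#–E–G) is not: scale degree 2 in B major carries C#m (ii). In B minor the chord on that degree is C#dim, so here it functions as ii°, borrowed from the parallel minor.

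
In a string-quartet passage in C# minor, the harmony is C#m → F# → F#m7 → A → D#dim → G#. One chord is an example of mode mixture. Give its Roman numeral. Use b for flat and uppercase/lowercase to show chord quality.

The diatonic triads in C# minor (with V from harmonic minor) are C#m, D#dim, E, F#m, G#, A, B. C#m, F#m7, A, D#dim and G# all belong to that set. F# (F#–A#–C#) doesn't fit — on degree 4 C# minor would have F#m (iv). F# is the degree-4 chord of C# major, so it is the borrowed IV.

IV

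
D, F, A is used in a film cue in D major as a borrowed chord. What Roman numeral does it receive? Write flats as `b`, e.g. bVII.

The root D is the diatonic 1st degree of D major; the borrowing shows in the chord quality. The diatonic chord on degree 1 would be D (I), but D–F–A is the minor chord from D minor. As a borrowed chord it is labeled i.

i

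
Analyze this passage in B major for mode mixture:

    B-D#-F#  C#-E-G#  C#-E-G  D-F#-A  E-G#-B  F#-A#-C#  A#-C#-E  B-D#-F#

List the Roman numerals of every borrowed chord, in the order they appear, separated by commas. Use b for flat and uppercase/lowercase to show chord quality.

ii°, bIII

The diatonic triads in B major are B, C#m, D#m, E, F#, G#m, A#dim. B–D#–F# = B, C#–E–G# = C#m, E–G#–B = E, F#–A#–C# = F# and A#–C#–E = A#dim all belong to that set. But C#–E–G is foreign: the diatonic ii on degree 2 is C#m, whereas C#dim comes from B minor. It is labeled ii°. D–F#–A doesn't fit — on degree 3 B major would have D#m (iii). D is the degree-3 chord of B minor, so it is the borrowed bIII.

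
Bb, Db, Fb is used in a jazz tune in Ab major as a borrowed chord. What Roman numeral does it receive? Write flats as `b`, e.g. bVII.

The root Bb is the diatonic 2nd degree of Ab major; the borrowing shows in the chord quality. The diatonic chord on degree 2 would be Bbm (ii), but Bb–Db–Fb is the diminished chord from Ab minor. As a borrowed chord it is labeled ii°.

ii°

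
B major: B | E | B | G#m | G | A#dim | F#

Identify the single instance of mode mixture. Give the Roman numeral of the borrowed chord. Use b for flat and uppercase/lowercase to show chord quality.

bVI

B major has the diatonic set B, C#m, D#m, E, F#, G#m, A#dim. Of the given chords, B, E, G#m, A#dim and F# are diatonic. But G (G–B–D) is foreign: the diatonic vi on degree 6 is G#m, whereas G comes from B minor. It is labeled bVI.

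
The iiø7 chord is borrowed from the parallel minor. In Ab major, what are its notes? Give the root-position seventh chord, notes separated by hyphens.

The root, Bb, is scale degree 2 — the same note in Ab major and Ab minor; only the chord quality changes. Building the half-diminished-seventh chord from the parallel minor on Bb: Bb–Db–Fb–Ab.

Bb-Db-Fb-Ab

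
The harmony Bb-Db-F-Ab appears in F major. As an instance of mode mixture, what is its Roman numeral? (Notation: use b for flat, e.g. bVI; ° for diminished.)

iv7

The root Bb is the diatonic 4th degree of F major; the borrowing shows in the chord quality. The diatonic chord on degree 4 would be Bb (IV), but Bb–Db–F–Ab is the minor-seventh chord from F minor. As a borrowed chord it is labeled iv7.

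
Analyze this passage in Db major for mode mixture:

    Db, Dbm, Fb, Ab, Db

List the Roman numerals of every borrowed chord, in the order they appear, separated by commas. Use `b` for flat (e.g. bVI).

The diatonic triads in Db major are Db, Ebm, Fm, Gb, Ab, Bbm, Cdim. Db and Ab are both diatonic. Dbm (Db–Fb–Ab) doesn't fit — on degree 1 Db major would have Db (I). Dbm is the degree-1 chord of Db minor, so it is the borrowed i. Fb (Fb–Ab–Cb) doesn't fit — on degree 3 Db major would have Fm (iii). Fb is the degree-3 chord of Db minor, so it is the borrowed bIII.

i, bIII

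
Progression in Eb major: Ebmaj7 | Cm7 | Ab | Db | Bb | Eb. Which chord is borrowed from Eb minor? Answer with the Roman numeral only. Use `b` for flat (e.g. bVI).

bVII

In Eb major the diatonic chords are Eb, Fm, Gm, Ab, Bb, Cm, Ddim. Of the given chords, Ebmaj7, Cm7, Ab, Bb and Eb are diatonic. Db (Db–F–Ab) is not: scale degree 7 in Eb major carries Ddim (vii°). In Eb minor the chord on that degree is Db, so here it functions as bVII, borrowed from the parallel minor.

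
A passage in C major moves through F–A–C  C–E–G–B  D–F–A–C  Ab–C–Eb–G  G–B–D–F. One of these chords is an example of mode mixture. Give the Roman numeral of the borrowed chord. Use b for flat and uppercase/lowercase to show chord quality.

In C major the diatonic chords are C, Dm, Em, F, G, Am, Bdim. F–A–C = F, C–E–G–B = Cmaj7, D–F–A–C = Dm7 and G–B–D–F = G7 all belong to that set. Ab–C–Eb–G is not: scale degree 6 in C major carries Am (vi). In C minor the chord on that degree is Abmaj7, so here it functions as bVImaj7, borrowed from the parallel minor.

bVImaj7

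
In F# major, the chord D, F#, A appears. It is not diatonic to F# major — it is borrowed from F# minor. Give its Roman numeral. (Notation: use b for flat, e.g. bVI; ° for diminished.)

bVI

D is the lowered form of scale degree 6 in F# major (the diatonic degree 6 is D#). The diatonic chord on degree 6 would be D#m (vi), but D–F#–A is the major chord from F# minor. As a borrowed chord it is labeled bVI.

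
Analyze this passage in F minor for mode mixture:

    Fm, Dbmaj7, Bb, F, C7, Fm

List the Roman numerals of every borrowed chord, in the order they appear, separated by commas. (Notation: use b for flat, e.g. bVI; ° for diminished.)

F minor has the diatonic set Fm, Gdim, Ab, Bbm, C, Db, Eb (with V from harmonic minor). Fm, Dbmaj7 and C7 all belong to that set. But Bb (Bb–D–F) is foreign: the diatonic iv on degree 4 is Bbm, whereas Bb comes from F major. It is labeled IV. But F (F–A–C) is foreign: the diatonic i on degree 1 is Fm, whereas F comes from F major. It is labeled I.

IV, I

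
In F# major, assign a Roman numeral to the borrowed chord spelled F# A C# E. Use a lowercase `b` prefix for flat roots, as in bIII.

i7

F# is scale degree 1 in F# major. F#–A–C#–E is a minor-seventh chord — the form found in F# minor, not the diatonic I (F#). Borrowed into F# major it is written i7.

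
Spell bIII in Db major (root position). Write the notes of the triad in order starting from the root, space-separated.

Fb Ab Cb

Scale degree 3 in Db major is F. bIII uses the lowered form, Fb, taken from Db minor. Building the major chord from the parallel minor on Fb: Fb–Ab–Cb.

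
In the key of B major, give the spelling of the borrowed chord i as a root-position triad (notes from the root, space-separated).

The root, B, is scale degree 1 — the same note in B major and B minor; only the chord quality changes. In B minor the chord on B is B–D–F#.

B D F#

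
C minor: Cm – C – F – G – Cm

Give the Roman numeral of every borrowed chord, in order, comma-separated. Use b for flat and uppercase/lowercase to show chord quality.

In C minor (with V from harmonic minor) the diatonic chords are Cm, Ddim, Eb, Fm, G, Ab, Bb. Cm and G both belong to that set. C (C–E–G) doesn't fit — on degree 1 C minor would have Cm (i). C is the degree-1 chord of C major, so it is the borrowed I. F (F–A–C) doesn't fit — on degree 4 C minor would have Fm (iv). F is the degree-4 chord of C major, so it is the borrowed IV.

I, IV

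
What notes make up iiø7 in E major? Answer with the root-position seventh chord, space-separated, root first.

The root, F#, is scale degree 2 — the same note in E major and E minor; only the chord quality changes. In E minor the chord on F# is F#–A–C–E.

F# A C E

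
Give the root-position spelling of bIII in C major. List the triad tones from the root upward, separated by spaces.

The root of bIII is the lowered 3rd degree: E becomes Eb. In C minor the chord on Eb is Eb–G–Bb.

Eb G Bb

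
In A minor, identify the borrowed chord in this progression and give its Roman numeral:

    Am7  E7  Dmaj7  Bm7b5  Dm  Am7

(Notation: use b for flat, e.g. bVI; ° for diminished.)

In A minor (with V from harmonic minor) the diatonic chords are Am, Bdim, C, Dm, E, F, G. Am7, E7, Bm7b5 and Dm all belong to that set. Dmaj7 (D–F#–A–C#) doesn't fit — on degree 4 A minor would have Dm (iv). Dmaj7 is the degree-4 chord of A major, so it is the borrowed IVmaj7.

IVmaj7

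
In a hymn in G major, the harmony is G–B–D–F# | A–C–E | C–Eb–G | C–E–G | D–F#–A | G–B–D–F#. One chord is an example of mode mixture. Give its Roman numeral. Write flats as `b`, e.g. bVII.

In G major the diatonic chords are G, Am, Bm, C, D, Em, F#dim. Of the given chords, G–B–D–F# = Gmaj7, A–C–E = Am, C–E–G = C and D–F#–A = D are diatonic. But C–Eb–G is foreign: the diatonic IV on degree 4 is C, whereas Cm comes from G minor. It is labeled iv.

iv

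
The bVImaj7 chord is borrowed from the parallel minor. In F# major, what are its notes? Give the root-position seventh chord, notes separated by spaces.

D F# A C#

The root of bVImaj7 is the lowered 6th degree: D# becomes D. Stacking thirds in F# minor on D gives D–F#–A–C#.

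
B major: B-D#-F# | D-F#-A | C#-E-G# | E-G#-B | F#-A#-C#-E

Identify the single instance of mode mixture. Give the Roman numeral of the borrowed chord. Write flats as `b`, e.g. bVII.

bIII

In B major the diatonic chords are B, C#m, D#m, E, F#, G#m, A#dim. B–D#–F# = B, C#–E–G# = C#m, E–G#–B = E and F#–A#–C#–E = F#7 all belong to that set. But D–F#–A is foreign: the diatonic iii on degree 3 is D#m, whereas D comes from B minor. It is labeled bIII.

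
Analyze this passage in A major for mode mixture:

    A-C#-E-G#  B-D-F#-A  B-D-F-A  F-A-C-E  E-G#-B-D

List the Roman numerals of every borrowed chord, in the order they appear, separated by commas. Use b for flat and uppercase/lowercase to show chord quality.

A major has the diatonic set A, Bm, C#m, D, E, F#m, G#dim. Of the given chords, A–C#–E–G# = Amaj7, B–D–F#–A = Bm7 and E–G#–B–D = E7 are diatonic. B–D–F–A is not: scale degree 2 in A major carries Bm (ii). In A minor the chord on that degree is Bm7b5, so here it functions as iiø7, borrowed from the parallel minor. F–A–C–E doesn't fit — on degree 6 A major would have F#m (vi). Fmaj7 is the degree-6 chord of A minor, so it is the borrowed bVImaj7.

iiø7, bVImaj7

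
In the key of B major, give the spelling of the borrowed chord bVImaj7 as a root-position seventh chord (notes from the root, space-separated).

bVImaj7 is built on the lowered scale degree 6. In B major degree 6 is G#; lowered it becomes G. Stacking thirds in B minor on G gives G–B–D–F#.

G B D F#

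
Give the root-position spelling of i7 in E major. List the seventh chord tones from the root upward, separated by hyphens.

E-G-B-D

The root, E, is scale degree 1 — the same note in E major and E minor; only the chord quality changes. In E minor the chord on E is E–G–B–D.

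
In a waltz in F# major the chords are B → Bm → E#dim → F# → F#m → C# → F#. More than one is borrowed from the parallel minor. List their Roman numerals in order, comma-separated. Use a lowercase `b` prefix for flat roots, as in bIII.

In F# major the diatonic chords are F#, G#m, A#m, B, C#, D#m, E#dim. B, E#dim, F# and C# all belong to that set. Bm (B–D–F#) is not: scale degree 4 in F# major carries B (IV). In F# minor the chord on that degree is Bm, so here it functions as iv, borrowed from the parallel minor. But F#m (F#–A–C#) is foreign: the diatonic I on degree 1 is F#, whereas F#m comes from F# minor. It is labeled i.

iv, i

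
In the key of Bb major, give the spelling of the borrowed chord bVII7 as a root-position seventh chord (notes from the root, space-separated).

Ab C Eb Gb

bVII7 is built on the lowered scale degree 7. In Bb major degree 7 is A; lowered it becomes Ab. Stacking thirds in Bb minor on Ab gives Ab–C–Eb–Gb.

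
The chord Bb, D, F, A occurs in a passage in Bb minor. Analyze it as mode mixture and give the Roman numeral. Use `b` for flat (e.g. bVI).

Imaj7

The root Bb is the diatonic 1st degree of Bb minor; the borrowing shows in the chord quality. The diatonic chord on degree 1 would be Bbm (i), but Bb–D–F–A is the major-seventh chord from Bb major. As a borrowed chord it is labeled Imaj7.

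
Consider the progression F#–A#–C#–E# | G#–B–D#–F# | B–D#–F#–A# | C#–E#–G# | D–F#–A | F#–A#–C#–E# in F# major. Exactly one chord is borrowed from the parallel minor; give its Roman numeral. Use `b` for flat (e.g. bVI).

The diatonic triads in F# major are F#, G#m, A#m, B, C#, D#m, E#dim. F#–A#–C#–E# = F#maj7, G#–B–D#–F# = G#m7, B–D#–F#–A# = Bmaj7 and C#–E#–G# = C# are all diatonic. D–F#–A doesn't fit — on degree 6 F# major would have D#m (vi). D is the degree-6 chord of F# minor, so it is the borrowed bVI.

bVI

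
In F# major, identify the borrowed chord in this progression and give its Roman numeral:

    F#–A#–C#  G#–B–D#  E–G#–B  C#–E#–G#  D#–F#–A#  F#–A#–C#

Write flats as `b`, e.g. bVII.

bVII

The diatonic triads in F# major are F#, G#m, A#m, B, C#, D#m, E#dim. F#–A#–C# = F#, G#–B–D# = G#m, C#–E#–G# = C# and D#–F#–A# = D#m all belong to that set. But E–G#–B is foreign: the diatonic vii° on degree 7 is E#dim, whereas E comes from F# minor. It is labeled bVII.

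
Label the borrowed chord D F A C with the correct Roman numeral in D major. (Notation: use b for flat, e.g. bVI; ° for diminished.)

i7

D is scale degree 1 in D major. D–F–A–C is a minor-seventh chord — the form found in D minor, not the diatonic I (D). Borrowed into D major it is written i7.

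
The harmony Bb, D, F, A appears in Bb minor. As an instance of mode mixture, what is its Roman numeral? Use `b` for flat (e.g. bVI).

Bb is scale degree 1 in Bb minor. Bb–D–F–A is a major-seventh chord — the form found in Bb major, not the diatonic i (Bbm). Borrowed into Bb minor it is written Imaj7.

Imaj7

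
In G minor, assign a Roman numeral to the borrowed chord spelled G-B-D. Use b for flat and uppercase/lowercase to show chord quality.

I

G is scale degree 1 in G minor. The diatonic chord on degree 1 would be Gm (i), but G–B–D is the major chord from G major. As a borrowed chord it is labeled I.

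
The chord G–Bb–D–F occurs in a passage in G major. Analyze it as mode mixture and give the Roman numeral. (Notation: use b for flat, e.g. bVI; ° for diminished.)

The root G is the diatonic 1st degree of G major; the borrowing shows in the chord quality. The diatonic chord on degree 1 would be G (I), but G–Bb–D–F is the minor-seventh chord from G minor. As a borrowed chord it is labeled i7.

i7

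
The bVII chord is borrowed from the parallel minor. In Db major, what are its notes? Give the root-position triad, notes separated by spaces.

Scale degree 7 in Db major is C. bVII uses the lowered form, Cb, taken from Db minor. In Db minor the chord on Cb is Cb–Eb–Gb.

Cb Eb Gb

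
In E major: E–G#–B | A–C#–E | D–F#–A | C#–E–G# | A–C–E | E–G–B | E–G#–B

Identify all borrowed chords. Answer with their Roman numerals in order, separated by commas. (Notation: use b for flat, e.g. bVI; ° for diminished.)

bVII, iv, i

E major has the diatonic set E, F#m, G#m, A, B, C#m, D#dim. E–G#–B = E, A–C#–E = A and C#–E–G# = C#m are all diatonic. D–F#–A is not: scale degree 7 in E major carries D#dim (vii°). In E minor the chord on that degree is D, so here it functions as bVII, borrowed from the parallel minor. A–C–E is not: scale degree 4 in E major carries A (IV). In E minor the chord on that degree is Am, so here it functions as iv, borrowed from the parallel minor. E–G–B is not: scale degree 1 in E major carries E (I). In E minor the chord on that degree is Em, so here it functions as i, borrowed from the parallel minor.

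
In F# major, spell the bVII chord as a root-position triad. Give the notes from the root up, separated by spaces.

The root of bVII is the lowered 7th degree: E# becomes E. In F# minor the chord on E is E–G#–B.

E G# B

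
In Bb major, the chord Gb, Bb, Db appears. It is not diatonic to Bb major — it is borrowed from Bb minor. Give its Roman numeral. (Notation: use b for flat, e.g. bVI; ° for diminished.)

The root Gb is the lowered 6th scale degree — diatonically Bb major has G there. Diatonically Bb major has Gm (vi) on that degree; Gb–Bb–Db is instead the major chord native to Bb minor, so it takes the label bVI.

bVI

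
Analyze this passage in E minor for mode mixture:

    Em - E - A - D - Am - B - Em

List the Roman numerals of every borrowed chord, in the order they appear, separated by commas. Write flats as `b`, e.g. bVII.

In E minor (with V from harmonic minor) the diatonic chords are Em, F#dim, G, Am, B, C, D. Em, D, Am and B are all diatonic. E (E–G#–B) doesn't fit — on degree 1 E minor would have Em (i). E is the degree-1 chord of E major, so it is the borrowed I. A (A–C#–E) doesn't fit — on degree 4 E minor would have Am (iv). A is the degree-4 chord of E major, so it is the borrowed IV.

I, IV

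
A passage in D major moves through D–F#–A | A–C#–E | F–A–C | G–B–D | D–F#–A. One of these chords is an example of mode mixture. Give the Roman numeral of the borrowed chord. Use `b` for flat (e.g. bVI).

bIII

D major has the diatonic set D, Em, F#m, G, A, Bm, C#dim. D–F#–A = D, A–C#–E = A and G–B–D = G are all diatonic. But F–A–C is foreign: the diatonic iii on degree 3 is F#m, whereas F comes from D minor. It is labeled bIII.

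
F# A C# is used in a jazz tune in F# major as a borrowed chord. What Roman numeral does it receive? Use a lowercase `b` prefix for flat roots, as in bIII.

F# is scale degree 1 in F# major. F#–A–C# is a minor chord — the form found in F# minor, not the diatonic I (F#). Borrowed into F# major it is written i.

i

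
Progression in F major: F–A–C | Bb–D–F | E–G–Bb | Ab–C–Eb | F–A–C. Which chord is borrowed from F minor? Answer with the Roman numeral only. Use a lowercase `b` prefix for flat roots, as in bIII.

F major has the diatonic set F, Gm, Am, Bb, C, Dm, Edim. F–A–C = F, Bb–D–F = Bb and E–G–Bb = Edim are all diatonic. Ab–C–Eb doesn't fit — on degree 3 F major would have Am (iii). Ab is the degree-3 chord of F minor, so it is the borrowed bIII.

bIII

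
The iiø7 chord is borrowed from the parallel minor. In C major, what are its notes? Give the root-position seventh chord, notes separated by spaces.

iiø7 is built on scale degree 2, which is D in both C major and its parallel. Building the half-diminished-seventh chord from the parallel minor on D: D–F–Ab–C.

D F Ab C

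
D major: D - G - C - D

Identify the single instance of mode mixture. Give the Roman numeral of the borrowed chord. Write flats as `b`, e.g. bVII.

D major has the diatonic set D, Em, F#m, G, A, Bm, C#dim. Of the given chords, D and G are diatonic. But C (C–E–G) is foreign: the diatonic vii° on degree 7 is C#dim, whereas C comes from D minor. It is labeled bVII.

bVII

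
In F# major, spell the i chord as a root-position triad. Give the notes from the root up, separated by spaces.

F# A C#

i is built on scale degree 1, which is F# in both F# major and its parallel. Stacking thirds in F# minor on F# gives F#–A–C#.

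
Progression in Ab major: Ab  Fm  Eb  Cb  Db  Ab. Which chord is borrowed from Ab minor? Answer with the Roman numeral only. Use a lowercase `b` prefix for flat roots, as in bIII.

In Ab major the diatonic chords are Ab, Bbm, Cm, Db, Eb, Fm, Gdim. Ab, Fm, Eb and Db all belong to that set. Cb (Cb–Eb–Gb) is not: scale degree 3 in Ab major carries Cm (iii). In Ab minor the chord on that degree is Cb, so here it functions as bIII, borrowed from the parallel minor.

bIII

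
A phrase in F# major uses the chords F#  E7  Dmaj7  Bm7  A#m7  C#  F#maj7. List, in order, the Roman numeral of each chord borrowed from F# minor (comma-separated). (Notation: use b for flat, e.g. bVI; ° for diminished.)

In F# major the diatonic chords are F#, G#m, A#m, B, C#, D#m, E#dim. F#, A#m7, C# and F#maj7 are all diatonic. But E7 (E–G#–B–D) is foreign: the diatonic vii° on degree 7 is E#dim, whereas E7 comes from F# minor. It is labeled bVII7. Dmaj7 (D–F#–A–C#) doesn't fit — on degree 6 F# major would have D#m (vi). Dmaj7 is the degree-6 chord of F# minor, so it is the borrowed bVImaj7. But Bm7 (B–D–F#–A) is foreign: the diatonic IV on degree 4 is B, whereas Bm7 comes from F# minor. It is labeled iv7.

bVII7, bVImaj7, iv7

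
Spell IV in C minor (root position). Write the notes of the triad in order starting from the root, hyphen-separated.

The root, F, is scale degree 4 — the same note in C minor and C major; only the chord quality changes. Building the major chord from the parallel major on F: F–A–C.

F-A-C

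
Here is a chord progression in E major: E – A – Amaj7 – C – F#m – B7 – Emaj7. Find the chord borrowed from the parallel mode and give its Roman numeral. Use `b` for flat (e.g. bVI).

bVI

E major has the diatonic set E, F#m, G#m, A, B, C#m, D#dim. E, A, Amaj7, F#m, B7 and Emaj7 are all diatonic. C (C–E–G) is not: scale degree 6 in E major carries C#m (vi). In E minor the chord on that degree is C, so here it functions as bVI, borrowed from the parallel minor.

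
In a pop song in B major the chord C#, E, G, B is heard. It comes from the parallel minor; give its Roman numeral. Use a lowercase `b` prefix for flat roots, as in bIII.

iiø7

C# is scale degree 2 in B major. Diatonically B major has C#m (ii) on that degree; C#–E–G–B is instead the half-diminished-seventh chord native to B minor, so it takes the label iiø7.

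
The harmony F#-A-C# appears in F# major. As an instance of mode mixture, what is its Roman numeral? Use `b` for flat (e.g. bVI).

The root F# is the diatonic 1st degree of F# major; the borrowing shows in the chord quality. F#–A–C# is a minor chord — the form found in F# minor, not the diatonic I (F#). Borrowed into F# major it is written i.

i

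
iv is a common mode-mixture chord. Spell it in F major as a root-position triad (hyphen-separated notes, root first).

Bb-Db-F

The root, Bb, is scale degree 4 — the same note in F major and F minor; only the chord quality changes. In F minor the chord on Bb is Bb–Db–F.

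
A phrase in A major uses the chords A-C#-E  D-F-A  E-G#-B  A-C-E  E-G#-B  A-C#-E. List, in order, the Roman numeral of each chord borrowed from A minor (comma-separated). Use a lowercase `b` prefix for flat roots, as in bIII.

A major has the diatonic set A, Bm, C#m, D, E, F#m, G#dim. A–C#–E = A and E–G#–B = E are both diatonic. D–F–A is not: scale degree 4 in A major carries D (IV). In A minor the chord on that degree is Dm, so here it functions as iv, borrowed from the parallel minor. A–C–E doesn't fit — on degree 1 A major would have A (I). Am is the degree-1 chord of A minor, so it is the borrowed i.

iv, i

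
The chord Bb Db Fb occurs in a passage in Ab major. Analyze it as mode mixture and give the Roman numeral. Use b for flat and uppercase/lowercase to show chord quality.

ii°

The root Bb is the diatonic 2nd degree of Ab major; the borrowing shows in the chord quality. The diatonic chord on degree 2 would be Bbm (ii), but Bb–Db–Fb is the diminished chord from Ab minor. As a borrowed chord it is labeled ii°.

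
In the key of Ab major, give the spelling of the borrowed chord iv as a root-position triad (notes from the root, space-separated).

Db Fb Ab

The root, Db, is scale degree 4 — the same note in Ab major and Ab minor; only the chord quality changes. In Ab minor the chord on Db is Db–Fb–Ab.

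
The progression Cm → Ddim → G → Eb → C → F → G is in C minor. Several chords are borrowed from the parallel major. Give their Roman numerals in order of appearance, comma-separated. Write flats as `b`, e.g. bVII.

The diatonic triads in C minor (with V from harmonic minor) are Cm, Ddim, Eb, Fm, G, Ab, Bb. Cm, Ddim, G and Eb are all diatonic. But C (C–E–G) is foreign: the diatonic i on degree 1 is Cm, whereas C comes from C major. It is labeled I. F (F–A–C) is not: scale degree 4 in C minor carries Fm (iv). In C major the chord on that degree is F, so here it functions as IV, borrowed from the parallel major.

I, IV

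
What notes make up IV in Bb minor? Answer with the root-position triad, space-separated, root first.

Eb G Bb

IV is built on scale degree 4, which is Eb in both Bb minor and its parallel. Stacking thirds in Bb major on Eb gives Eb–G–Bb.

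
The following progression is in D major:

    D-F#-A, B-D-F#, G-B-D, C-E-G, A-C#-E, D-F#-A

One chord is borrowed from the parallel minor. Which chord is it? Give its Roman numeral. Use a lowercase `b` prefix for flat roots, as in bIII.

In D major the diatonic chords are D, Em, F#m, G, A, Bm, C#dim. D–F#–A = D, B–D–F# = Bm, G–B–D = G and A–C#–E = A are all diatonic. C–E–G is not: scale degree 7 in D major carries C#dim (vii°). In D minor the chord on that degree is C, so here it functions as bVII, borrowed from the parallel minor.

bVII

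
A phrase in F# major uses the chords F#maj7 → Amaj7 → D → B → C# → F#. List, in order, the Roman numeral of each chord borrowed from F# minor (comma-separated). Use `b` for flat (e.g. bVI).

F# major has the diatonic set F#, G#m, A#m, B, C#, D#m, E#dim. F#maj7, B, C# and F# are all diatonic. Amaj7 (A–C#–E–G#) is not: scale degree 3 in F# major carries A#m (iii). In F# minor the chord on that degree is Amaj7, so here it functions as bIIImaj7, borrowed from the parallel minor. But D (D–F#–A) is foreign: the diatonic vi on degree 6 is D#m, whereas D comes from F# minor. It is labeled bVI.

bIIImaj7, bVI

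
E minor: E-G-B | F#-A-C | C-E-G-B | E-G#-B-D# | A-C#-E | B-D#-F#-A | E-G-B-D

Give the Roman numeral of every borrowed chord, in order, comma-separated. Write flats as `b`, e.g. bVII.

In E minor (with V from harmonic minor) the diatonic chords are Em, F#dim, G, Am, B, C, D. E–G–B = Em, F#–A–C = F#dim, C–E–G–B = Cmaj7, B–D#–F#–A = B7 and E–G–B–D = Em7 all belong to that set. E–G#–B–D# is not: scale degree 1 in E minor carries Em (i). In E major the chord on that degree is Emaj7, so here it functions as Imaj7, borrowed from the parallel major. A–C#–E doesn't fit — on degree 4 E minor would have Am (iv). A is the degree-4 chord of E major, so it is the borrowed IV.

Imaj7, IV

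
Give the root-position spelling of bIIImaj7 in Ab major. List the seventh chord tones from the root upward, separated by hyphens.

Cb-Eb-Gb-Bb

Scale degree 3 in Ab major is C. bIIImaj7 uses the lowered form, Cb, taken from Ab minor. Building the major-seventh chord from the parallel minor on Cb: Cb–Eb–Gb–Bb.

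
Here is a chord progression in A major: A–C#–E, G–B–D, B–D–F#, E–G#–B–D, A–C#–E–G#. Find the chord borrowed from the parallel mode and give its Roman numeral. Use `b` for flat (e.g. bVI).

In A major the diatonic chords are A, Bm, C#m, D, E, F#m, G#dim. A–C#–E = A, B–D–F# = Bm, E–G#–B–D = E7 and A–C#–E–G# = Amaj7 are all diatonic. G–B–D is not: scale degree 7 in A major carries G#dim (vii°). In A minor the chord on that degree is G, so here it functions as bVII, borrowed from the parallel minor.

bVII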